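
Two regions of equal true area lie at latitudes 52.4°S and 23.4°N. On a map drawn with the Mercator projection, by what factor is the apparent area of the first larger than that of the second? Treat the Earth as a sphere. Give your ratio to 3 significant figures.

Mercator areal scale is sec²φ.
At 52.4°: sec²(52.4°) = 1/0.6101² = 2.686.
At 23.4°: sec²(23.4°) = 1/0.9178² = 1.187.
Ratio = 2.686/1.187 = cos²(23.4°)/cos²(52.4°) ≈ 2.26.

2.26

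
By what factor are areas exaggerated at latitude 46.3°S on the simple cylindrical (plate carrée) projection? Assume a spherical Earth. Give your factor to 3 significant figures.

Plate carrée maps x = Rλ, y = Rφ. The meridian scale is h = 1 and the parallel scale is k = 1/cos φ = sec φ.
Areal scale = h·k = 1 × sec φ; at 46.3°, h = 1.000, k = 1.447, so h·k = 1.447.

1.45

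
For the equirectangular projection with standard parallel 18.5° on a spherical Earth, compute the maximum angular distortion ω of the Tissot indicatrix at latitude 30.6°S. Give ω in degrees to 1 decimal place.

5.5°

The equidistant cylindrical projection with φ₀ = 18.5° has h = 1 (meridians true) and k = cos φ₀ / cos φ along parallels.
At 30.6°: h = 1.000, k = 1.102; principal scales a = 1.102, b = 1.000.
sin(ω/2) = (a − b)/(a + b) = 0.1018/2.102 = 0.04841, so ω = 2 arcsin(0.04841) ≈ 5.5°.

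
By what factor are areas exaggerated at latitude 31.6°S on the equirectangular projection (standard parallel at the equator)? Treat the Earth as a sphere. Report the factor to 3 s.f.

In the plate carrée (x = Rλ, y = Rφ), meridians are true-scale (h = 1) and parallels are stretched by k = sec φ.
Areal scale = h·k = 1 × sec φ; at 31.6°, h = 1.000, k = 1.174, so h·k = 1.174.

1.17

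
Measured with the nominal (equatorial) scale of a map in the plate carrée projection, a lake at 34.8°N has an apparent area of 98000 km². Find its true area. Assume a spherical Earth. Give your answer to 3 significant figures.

For the equirectangular projection with φ₀ = 0 (plate carrée), h = 1 along meridians and k = sec φ along parallels.
Areal scale = h·k = 1 × sec φ; at 34.8°, h = 1.000, k = 1.218, so h·k = 1.218.
True area = apparent / (areal scale) = 98000 / 1.218 ≈ 80500 km².

80500 km²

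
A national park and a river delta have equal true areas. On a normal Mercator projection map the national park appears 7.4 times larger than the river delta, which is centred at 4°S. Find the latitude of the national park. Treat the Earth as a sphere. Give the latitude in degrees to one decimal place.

68.5°

On Mercator, (apparent₁)/(apparent₂) = sec²φ₁ / sec²φ₂ when true areas are equal.
cos²φ₂ / cos²φ₁ = 7.4  ⇒  cos φ₁ = cos 4° / √7.4 = 0.9976/2.720 = 0.3667.
φ₁ = arccos(0.3667) ≈ 68.5°.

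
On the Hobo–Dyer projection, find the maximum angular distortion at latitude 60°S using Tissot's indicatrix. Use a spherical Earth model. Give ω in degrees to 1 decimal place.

Hobo–Dyer is a cylindrical equal-area projection with standard parallels at ±37.5°. Cylindrical equal-area (φ₀ = 37.5°): h = cos φ / cos 37.5° along meridians, k = cos 37.5° / cos φ along parallels; h·k = 1.
At 60°: h = 0.6302, k = 1.587; principal scales a = 1.587, b = 0.6302.
sin(ω/2) = (a − b)/(a + b) = 0.9565/2.217 = 0.4314, so ω = 2 arcsin(0.4314) ≈ 51.1°.

51.1°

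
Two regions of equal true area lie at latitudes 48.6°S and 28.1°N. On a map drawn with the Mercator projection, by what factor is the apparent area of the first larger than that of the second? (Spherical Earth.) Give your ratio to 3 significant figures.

On Mercator, area is exaggerated by sec²φ = 1/cos²φ.
At 48.6°: sec²(48.6°) = 1/0.6613² = 2.287.
At 28.1°: sec²(28.1°) = 1/0.8821² = 1.285.
Ratio = 2.287/1.285 = cos²(28.1°)/cos²(48.6°) ≈ 1.78.

1.78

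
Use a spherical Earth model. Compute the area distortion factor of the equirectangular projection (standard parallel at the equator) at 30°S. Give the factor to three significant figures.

1.15

Plate carrée maps x = Rλ, y = Rφ. The meridian scale is h = 1 and the parallel scale is k = 1/cos φ = sec φ.
Areal scale = h·k = 1 × sec φ; at 30°, h = 1.000, k = 1.155, so h·k = 1.155.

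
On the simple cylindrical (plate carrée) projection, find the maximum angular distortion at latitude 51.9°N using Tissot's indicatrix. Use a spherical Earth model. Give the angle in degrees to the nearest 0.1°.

Plate carrée maps x = Rλ, y = Rφ. The meridian scale is h = 1 and the parallel scale is k = 1/cos φ = sec φ.
At 51.9°: h = 1.000, k = 1.621; principal scales a = 1.621, b = 1.000.
sin(ω/2) = (a − b)/(a + b) = 0.6207/2.621 = 0.2368, so ω = 2 arcsin(0.2368) ≈ 27.4°.

27.4°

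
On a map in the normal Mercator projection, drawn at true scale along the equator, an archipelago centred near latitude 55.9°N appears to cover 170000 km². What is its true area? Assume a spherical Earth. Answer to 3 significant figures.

For Mercator, h = k = sec φ (a conformal cylindrical projection has a single point scale, 1/cos φ).
Areal scale = k² = sec²φ = 1/cos²(55.9°) = 1/0.5606² = 3.182.
True area = apparent / (areal scale) = 170000 / 3.182 ≈ 53400 km².

53400 km²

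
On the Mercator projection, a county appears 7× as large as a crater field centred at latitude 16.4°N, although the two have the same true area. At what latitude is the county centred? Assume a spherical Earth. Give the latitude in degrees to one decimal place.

Mercator areal scale is sec²φ, so apparent-area ratio = sec²φ₁ / sec²φ₂ = cos²φ₂ / cos²φ₁.
cos²φ₂ / cos²φ₁ = 7  ⇒  cos φ₁ = cos 16.4° / √7 = 0.9593/2.646 = 0.3626.
φ₁ = arccos(0.3626) ≈ 68.7°.

68.7°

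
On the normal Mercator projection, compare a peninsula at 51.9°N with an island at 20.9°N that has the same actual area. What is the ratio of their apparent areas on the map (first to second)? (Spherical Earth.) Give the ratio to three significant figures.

Mercator areal scale is sec²φ.
At 51.9°: sec²(51.9°) = 1/0.6170² = 2.627.
At 20.9°: sec²(20.9°) = 1/0.9342² = 1.146.
Ratio = 2.627/1.146 = cos²(20.9°)/cos²(51.9°) ≈ 2.29.

2.29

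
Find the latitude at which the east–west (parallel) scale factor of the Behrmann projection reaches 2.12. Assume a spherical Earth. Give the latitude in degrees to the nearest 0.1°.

The Behrmann projection is cylindrical equal-area with φ₀ = 30°. Cylindrical equal-area (φ₀ = 30°): h = cos φ / cos 30° along meridians, k = cos 30° / cos φ along parallels; h·k = 1.
k = cos φ₀ / cos φ = 2.12  ⇒  cos φ = cos 30° / 2.12 = 0.4085.
φ = arccos(0.4085) ≈ 65.9°.

65.9°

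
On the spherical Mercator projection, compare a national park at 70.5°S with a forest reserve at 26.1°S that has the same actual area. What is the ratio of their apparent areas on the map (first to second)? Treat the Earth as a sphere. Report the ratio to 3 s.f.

On Mercator, area is exaggerated by sec²φ = 1/cos²φ.
At 70.5°: sec²(70.5°) = 1/0.3338² = 8.974.
At 26.1°: sec²(26.1°) = 1/0.8980² = 1.240.
Ratio = 8.974/1.240 = cos²(26.1°)/cos²(70.5°) ≈ 7.24.

7.24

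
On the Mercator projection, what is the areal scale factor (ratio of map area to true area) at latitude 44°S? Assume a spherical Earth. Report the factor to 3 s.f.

Mercator is conformal, so the point scale is isotropic: h = k = sec φ = 1/cos φ.
Areal scale = k² = sec²φ = 1/cos²(44°) = 1/0.7193² = 1.933.

1.93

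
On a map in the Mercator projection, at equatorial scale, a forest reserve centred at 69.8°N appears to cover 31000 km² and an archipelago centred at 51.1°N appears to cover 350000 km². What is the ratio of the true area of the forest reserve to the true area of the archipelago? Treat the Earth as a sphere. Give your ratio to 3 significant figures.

Mercator's areal exaggeration is sec²φ; hence true area = (apparent area) · cos²φ.
True area of forest reserve: 31000 × cos²(69.8°) = 31000 × 0.1192 = 3696 km².
True area of archipelago: 350000 × cos²(51.1°) = 350000 × 0.3943 = 138000 km².
Ratio = 3696 / 138000 ≈ 0.0268.

0.0268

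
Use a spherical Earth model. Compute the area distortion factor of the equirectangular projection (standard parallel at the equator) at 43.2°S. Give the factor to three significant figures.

Plate carrée maps x = Rλ, y = Rφ. The meridian scale is h = 1 and the parallel scale is k = 1/cos φ = sec φ.
Areal scale = h·k = 1 × sec φ; at 43.2°, h = 1.000, k = 1.372, so h·k = 1.372.

1.37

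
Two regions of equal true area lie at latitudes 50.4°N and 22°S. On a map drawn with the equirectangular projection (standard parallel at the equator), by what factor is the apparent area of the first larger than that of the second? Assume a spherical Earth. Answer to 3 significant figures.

In the plate carrée (x = Rλ, y = Rφ), meridians are true-scale (h = 1) and parallels are stretched by k = sec φ.
Areal scale at 50.4°: h·k = 1.000 × 1.569 = 1.569.
Areal scale at 22°: h·k = 1.000 × 1.079 = 1.079.
Ratio = 1.569/1.079 ≈ 1.45.

1.45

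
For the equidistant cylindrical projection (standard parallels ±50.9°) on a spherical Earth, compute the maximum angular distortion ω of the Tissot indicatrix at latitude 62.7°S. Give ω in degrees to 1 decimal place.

18.2°

With standard parallel φ₀ = 50.9°, the equirectangular projection gives x = Rλ cos φ₀, y = Rφ, so h = 1 and k = cos 50.9° / cos φ.
At 62.7°: h = 1.000, k = 1.375; principal scales a = 1.375, b = 1.000.
sin(ω/2) = (a − b)/(a + b) = 0.3751/2.375 = 0.1579, so ω = 2 arcsin(0.1579) ≈ 18.2°.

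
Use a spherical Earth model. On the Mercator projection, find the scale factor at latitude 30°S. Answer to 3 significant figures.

1.15

The Mercator projection is conformal; its linear scale factor is the same in every direction and equals sec φ = 1/cos φ.
k = 1/cos 30° = 1/0.8660 = 1.155.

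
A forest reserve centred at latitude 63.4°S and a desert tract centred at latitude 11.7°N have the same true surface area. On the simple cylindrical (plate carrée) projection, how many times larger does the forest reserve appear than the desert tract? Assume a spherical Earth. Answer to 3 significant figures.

For the equirectangular projection with φ₀ = 0 (plate carrée), h = 1 along meridians and k = sec φ along parallels.
Areal scale at 63.4°: h·k = 1.000 × 2.233 = 2.233.
Areal scale at 11.7°: h·k = 1.000 × 1.021 = 1.021.
Ratio = 2.233/1.021 ≈ 2.19.

2.19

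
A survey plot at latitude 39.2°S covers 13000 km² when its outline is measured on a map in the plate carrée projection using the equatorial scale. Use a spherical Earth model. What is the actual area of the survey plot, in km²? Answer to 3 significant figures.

In the plate carrée (x = Rλ, y = Rφ), meridians are true-scale (h = 1) and parallels are stretched by k = sec φ.
Areal scale = h·k = 1 × sec φ; at 39.2°, h = 1.000, k = 1.290, so h·k = 1.290.
True area = apparent / (areal scale) = 13000 / 1.290 ≈ 10100 km².

10100 km²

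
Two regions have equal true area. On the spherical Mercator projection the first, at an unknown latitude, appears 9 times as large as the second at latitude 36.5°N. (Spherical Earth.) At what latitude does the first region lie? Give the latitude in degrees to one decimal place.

74.5°

On Mercator, (apparent₁)/(apparent₂) = sec²φ₁ / sec²φ₂ when true areas are equal.
cos²φ₂ / cos²φ₁ = 9  ⇒  cos φ₁ = cos 36.5° / √9 = 0.8039/3.000 = 0.2680.
φ₁ = arccos(0.2680) ≈ 74.5°.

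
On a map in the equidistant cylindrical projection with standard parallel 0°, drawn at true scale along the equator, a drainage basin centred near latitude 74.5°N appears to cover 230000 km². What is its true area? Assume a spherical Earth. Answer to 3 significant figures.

Plate carrée maps x = Rλ, y = Rφ. The meridian scale is h = 1 and the parallel scale is k = 1/cos φ = sec φ.
Areal scale = h·k = 1 × sec φ; at 74.5°, h = 1.000, k = 3.742, so h·k = 3.742.
True area = apparent / (areal scale) = 230000 / 3.742 ≈ 61500 km².

61500 km²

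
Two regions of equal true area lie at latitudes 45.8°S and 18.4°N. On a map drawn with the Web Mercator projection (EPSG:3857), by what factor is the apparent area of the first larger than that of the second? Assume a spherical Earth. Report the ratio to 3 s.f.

Mercator areal scale is sec²φ.
At 45.8°: sec²(45.8°) = 1/0.6972² = 2.057.
At 18.4°: sec²(18.4°) = 1/0.9489² = 1.111.
Ratio = 2.057/1.111 = cos²(18.4°)/cos²(45.8°) ≈ 1.85.

1.85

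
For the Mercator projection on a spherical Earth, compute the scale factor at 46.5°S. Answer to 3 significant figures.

The Mercator projection is conformal; its linear scale factor is the same in every direction and equals sec φ = 1/cos φ.
k = 1/cos 46.5° = 1/0.6884 = 1.453.

1.45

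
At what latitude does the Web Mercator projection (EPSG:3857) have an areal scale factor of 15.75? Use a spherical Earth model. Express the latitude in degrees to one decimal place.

Mercator areal scale is sec²φ.
sec²φ = 15.75  ⇒  cos²φ = 0.06349  ⇒  cos φ = 0.2520.
φ = arccos(0.2520) ≈ 75.4°.

75.4°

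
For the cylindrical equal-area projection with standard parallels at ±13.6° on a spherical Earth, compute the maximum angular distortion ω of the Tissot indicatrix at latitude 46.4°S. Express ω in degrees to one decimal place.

38.6°

For cylindrical equal-area with standard parallel φ₀, h = cos φ / cos φ₀ and k = cos φ₀ / cos φ, so h·k = 1.
At 46.4°: h = 0.7095, k = 1.409; principal scales a = 1.409, b = 0.7095.
sin(ω/2) = (a − b)/(a + b) = 0.6999/2.119 = 0.3303, so ω = 2 arcsin(0.3303) ≈ 38.6°.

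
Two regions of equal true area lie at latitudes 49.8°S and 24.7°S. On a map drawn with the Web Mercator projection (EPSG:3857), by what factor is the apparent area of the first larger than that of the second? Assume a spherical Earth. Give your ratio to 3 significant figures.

Mercator is conformal with k = sec φ, so areal scale = k² = sec²φ.
At 49.8°: sec²(49.8°) = 1/0.6455² = 2.400.
At 24.7°: sec²(24.7°) = 1/0.9085² = 1.212.
Ratio = 2.400/1.212 = cos²(24.7°)/cos²(49.8°) ≈ 1.98.

1.98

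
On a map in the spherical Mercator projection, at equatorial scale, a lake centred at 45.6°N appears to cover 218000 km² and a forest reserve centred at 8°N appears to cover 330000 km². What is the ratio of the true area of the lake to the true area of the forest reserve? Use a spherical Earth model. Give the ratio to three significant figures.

0.330

Mercator's areal exaggeration is sec²φ; hence true area = (apparent area) · cos²φ.
True area of lake: 218000 × cos²(45.6°) = 218000 × 0.4895 = 106700 km².
True area of forest reserve: 330000 × cos²(8°) = 330000 × 0.9806 = 323600 km².
Ratio = 106700 / 323600 ≈ 0.330.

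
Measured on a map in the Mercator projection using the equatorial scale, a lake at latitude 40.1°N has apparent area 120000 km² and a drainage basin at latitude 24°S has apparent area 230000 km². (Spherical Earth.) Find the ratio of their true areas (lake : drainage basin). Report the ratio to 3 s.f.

Mercator's areal exaggeration is sec²φ; hence true area = (apparent area) · cos²φ.
True area of lake: 120000 × cos²(40.1°) = 120000 × 0.5851 = 70210 km².
True area of drainage basin: 230000 × cos²(24°) = 230000 × 0.8346 = 192000 km².
Ratio = 70210 / 192000 ≈ 0.366.

0.366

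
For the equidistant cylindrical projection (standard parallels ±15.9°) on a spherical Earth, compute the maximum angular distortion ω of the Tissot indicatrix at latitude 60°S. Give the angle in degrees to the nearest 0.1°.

36.8°

In the equirectangular projection with standard parallel φ₀ = 15.9° (x = Rλ cos φ₀, y = Rφ), meridians are true-scale (h = 1) and the parallel scale is k = cos φ₀ / cos φ.
At 60°: h = 1.000, k = 1.923; principal scales a = 1.923, b = 1.000.
sin(ω/2) = (a − b)/(a + b) = 0.9235/2.923 = 0.3159, so ω = 2 arcsin(0.3159) ≈ 36.8°.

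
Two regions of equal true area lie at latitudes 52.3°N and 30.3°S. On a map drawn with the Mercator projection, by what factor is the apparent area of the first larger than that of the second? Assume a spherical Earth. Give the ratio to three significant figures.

1.99

Mercator areal scale is sec²φ.
At 52.3°: sec²(52.3°) = 1/0.6115² = 2.674.
At 30.3°: sec²(30.3°) = 1/0.8634² = 1.341.
Ratio = 2.674/1.341 = cos²(30.3°)/cos²(52.3°) ≈ 1.99.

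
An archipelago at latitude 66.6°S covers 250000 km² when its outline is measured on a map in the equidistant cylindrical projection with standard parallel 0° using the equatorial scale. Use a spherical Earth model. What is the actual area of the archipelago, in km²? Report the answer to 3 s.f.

In the plate carrée (x = Rλ, y = Rφ), meridians are true-scale (h = 1) and parallels are stretched by k = sec φ.
Areal scale = h·k = 1 × sec φ; at 66.6°, h = 1.000, k = 2.518, so h·k = 2.518.
True area = apparent / (areal scale) = 250000 / 2.518 ≈ 99300 km².

99300 km²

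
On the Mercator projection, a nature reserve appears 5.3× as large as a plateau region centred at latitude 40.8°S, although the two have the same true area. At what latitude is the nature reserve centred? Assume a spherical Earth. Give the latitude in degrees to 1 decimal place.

Mercator areal scale is sec²φ, so apparent-area ratio = sec²φ₁ / sec²φ₂ = cos²φ₂ / cos²φ₁.
cos²φ₂ / cos²φ₁ = 5.3  ⇒  cos φ₁ = cos 40.8° / √5.3 = 0.7570/2.302 = 0.3288.
φ₁ = arccos(0.3288) ≈ 70.8°.

70.8°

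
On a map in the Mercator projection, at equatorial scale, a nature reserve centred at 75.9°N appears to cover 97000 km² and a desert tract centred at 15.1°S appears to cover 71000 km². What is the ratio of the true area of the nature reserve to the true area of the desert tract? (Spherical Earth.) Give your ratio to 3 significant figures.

0.0870

Mercator's areal exaggeration is sec²φ; hence true area = (apparent area) · cos²φ.
True area of nature reserve: 97000 × cos²(75.9°) = 97000 × 0.05935 = 5757 km².
True area of desert tract: 71000 × cos²(15.1°) = 71000 × 0.9321 = 66180 km².
Ratio = 5757 / 66180 ≈ 0.0870.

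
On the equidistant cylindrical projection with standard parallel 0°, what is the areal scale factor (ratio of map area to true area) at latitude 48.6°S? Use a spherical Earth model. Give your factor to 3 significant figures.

1.51

Plate carrée maps x = Rλ, y = Rφ. The meridian scale is h = 1 and the parallel scale is k = 1/cos φ = sec φ.
Areal scale = h·k = 1 × sec φ; at 48.6°, h = 1.000, k = 1.512, so h·k = 1.512.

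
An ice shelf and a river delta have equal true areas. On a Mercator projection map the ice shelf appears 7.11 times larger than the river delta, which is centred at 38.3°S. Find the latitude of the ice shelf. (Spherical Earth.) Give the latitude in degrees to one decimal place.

72.9°

On Mercator, (apparent₁)/(apparent₂) = sec²φ₁ / sec²φ₂ when true areas are equal.
cos²φ₂ / cos²φ₁ = 7.11  ⇒  cos φ₁ = cos 38.3° / √7.11 = 0.7848/2.666 = 0.2943.
φ₁ = arccos(0.2943) ≈ 72.9°.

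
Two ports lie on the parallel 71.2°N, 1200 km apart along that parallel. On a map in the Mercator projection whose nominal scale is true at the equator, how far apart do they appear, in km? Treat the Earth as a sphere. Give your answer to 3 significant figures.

3720 km

For Mercator, h = k = sec φ (a conformal cylindrical projection has a single point scale, 1/cos φ).
Along the parallel, k = sec 71.2° = 1/0.3223 = 3.103.
Map distance = 1200 × 3.103 ≈ 3720 km.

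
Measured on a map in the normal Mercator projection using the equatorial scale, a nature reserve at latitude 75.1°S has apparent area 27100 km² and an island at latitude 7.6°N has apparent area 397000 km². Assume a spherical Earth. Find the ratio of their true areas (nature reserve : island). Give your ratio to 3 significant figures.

0.00459

On Mercator the areal scale is sec²φ, so true area = apparent × cos²φ.
True area of nature reserve: 27100 × cos²(75.1°) = 27100 × 0.06612 = 1792 km².
True area of island: 397000 × cos²(7.6°) = 397000 × 0.9825 = 390100 km².
Ratio = 1792 / 390100 ≈ 0.00459.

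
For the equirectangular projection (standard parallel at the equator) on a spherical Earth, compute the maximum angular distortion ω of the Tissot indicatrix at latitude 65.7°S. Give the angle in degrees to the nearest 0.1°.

49.3°

In the plate carrée (x = Rλ, y = Rφ), meridians are true-scale (h = 1) and parallels are stretched by k = sec φ.
At 65.7°: h = 1.000, k = 2.430; principal scales a = 2.430, b = 1.000.
sin(ω/2) = (a − b)/(a + b) = 1.430/3.430 = 0.4169, so ω = 2 arcsin(0.4169) ≈ 49.3°.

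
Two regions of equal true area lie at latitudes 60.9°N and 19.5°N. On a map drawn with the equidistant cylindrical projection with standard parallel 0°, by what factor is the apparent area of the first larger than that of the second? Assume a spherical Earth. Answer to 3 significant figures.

For the equirectangular projection with φ₀ = 0 (plate carrée), h = 1 along meridians and k = sec φ along parallels.
Areal scale at 60.9°: h·k = 1.000 × 2.056 = 2.056.
Areal scale at 19.5°: h·k = 1.000 × 1.061 = 1.061.
Ratio = 2.056/1.061 ≈ 1.94.

1.94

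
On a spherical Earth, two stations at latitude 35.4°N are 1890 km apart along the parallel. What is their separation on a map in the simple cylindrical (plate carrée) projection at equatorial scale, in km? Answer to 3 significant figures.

In the plate carrée (x = Rλ, y = Rφ), meridians are true-scale (h = 1) and parallels are stretched by k = sec φ.
Along the parallel, k = sec 35.4° = 1/0.8151 = 1.227.
Map distance = 1890 × 1.227 ≈ 2320 km.

2320 km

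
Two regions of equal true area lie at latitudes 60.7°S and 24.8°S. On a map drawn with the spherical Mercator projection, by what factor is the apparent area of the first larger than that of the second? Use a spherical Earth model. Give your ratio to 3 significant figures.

3.44

Mercator is conformal with k = sec φ, so areal scale = k² = sec²φ.
At 60.7°: sec²(60.7°) = 1/0.4894² = 4.175.
At 24.8°: sec²(24.8°) = 1/0.9078² = 1.214.
Ratio = 4.175/1.214 = cos²(24.8°)/cos²(60.7°) ≈ 3.44.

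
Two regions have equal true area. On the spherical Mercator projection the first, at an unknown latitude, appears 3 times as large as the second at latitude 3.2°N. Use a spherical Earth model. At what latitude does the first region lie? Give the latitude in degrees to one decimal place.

54.8°

For equal true areas on Mercator, apparent areas scale as sec²φ, so the ratio is cos²φ₂ / cos²φ₁.
cos²φ₂ / cos²φ₁ = 3  ⇒  cos φ₁ = cos 3.2° / √3 = 0.9984/1.732 = 0.5765.
φ₁ = arccos(0.5765) ≈ 54.8°.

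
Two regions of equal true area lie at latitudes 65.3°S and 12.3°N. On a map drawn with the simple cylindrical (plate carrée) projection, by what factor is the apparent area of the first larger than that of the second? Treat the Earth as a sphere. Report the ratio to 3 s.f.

2.34

For the equirectangular projection with φ₀ = 0 (plate carrée), h = 1 along meridians and k = sec φ along parallels.
Areal scale at 65.3°: h·k = 1.000 × 2.393 = 2.393.
Areal scale at 12.3°: h·k = 1.000 × 1.023 = 1.023.
Ratio = 2.393/1.023 ≈ 2.34.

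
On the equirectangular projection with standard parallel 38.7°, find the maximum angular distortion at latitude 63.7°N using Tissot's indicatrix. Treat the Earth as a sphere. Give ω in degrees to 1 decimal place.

32.0°

In the equirectangular projection with standard parallel φ₀ = 38.7° (x = Rλ cos φ₀, y = Rφ), meridians are true-scale (h = 1) and the parallel scale is k = cos φ₀ / cos φ.
At 63.7°: h = 1.000, k = 1.761; principal scales a = 1.761, b = 1.000.
sin(ω/2) = (a − b)/(a + b) = 0.7614/2.761 = 0.2757, so ω = 2 arcsin(0.2757) ≈ 32.0°.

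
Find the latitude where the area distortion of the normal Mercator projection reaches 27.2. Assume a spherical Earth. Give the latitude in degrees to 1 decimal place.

78.9°

Mercator areal scale is sec²φ.
sec²φ = 27.2  ⇒  cos²φ = 0.03676  ⇒  cos φ = 0.1917.
φ = arccos(0.1917) ≈ 78.9°.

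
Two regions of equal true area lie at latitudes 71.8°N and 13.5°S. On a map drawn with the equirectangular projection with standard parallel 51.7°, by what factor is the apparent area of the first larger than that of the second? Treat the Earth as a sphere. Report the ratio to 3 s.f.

3.11

In the equirectangular projection with standard parallel φ₀ = 51.7° (x = Rλ cos φ₀, y = Rφ), meridians are true-scale (h = 1) and the parallel scale is k = cos φ₀ / cos φ.
Areal scale at 71.8°: h·k = 1.000 × 1.984 = 1.984.
Areal scale at 13.5°: h·k = 1.000 × 0.6374 = 0.6374.
Ratio = 1.984/0.6374 ≈ 3.11.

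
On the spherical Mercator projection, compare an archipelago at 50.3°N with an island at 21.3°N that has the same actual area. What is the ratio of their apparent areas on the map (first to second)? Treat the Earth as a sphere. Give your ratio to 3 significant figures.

On Mercator, area is exaggerated by sec²φ = 1/cos²φ.
At 50.3°: sec²(50.3°) = 1/0.6388² = 2.451.
At 21.3°: sec²(21.3°) = 1/0.9317² = 1.152.
Ratio = 2.451/1.152 = cos²(21.3°)/cos²(50.3°) ≈ 2.13.

2.13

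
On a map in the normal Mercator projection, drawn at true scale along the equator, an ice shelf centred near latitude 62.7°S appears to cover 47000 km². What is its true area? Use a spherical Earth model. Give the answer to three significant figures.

9890 km²

Mercator is conformal, so the point scale is isotropic: h = k = sec φ = 1/cos φ.
Areal scale = k² = sec²φ = 1/cos²(62.7°) = 1/0.4586² = 4.754.
True area = apparent / (areal scale) = 47000 / 4.754 ≈ 9890 km².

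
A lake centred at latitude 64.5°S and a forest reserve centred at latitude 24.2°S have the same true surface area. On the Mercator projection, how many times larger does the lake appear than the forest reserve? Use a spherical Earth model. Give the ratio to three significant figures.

Mercator is conformal with k = sec φ, so areal scale = k² = sec²φ.
At 64.5°: sec²(64.5°) = 1/0.4305² = 5.395.
At 24.2°: sec²(24.2°) = 1/0.9121² = 1.202.
Ratio = 5.395/1.202 = cos²(24.2°)/cos²(64.5°) ≈ 4.49.

4.49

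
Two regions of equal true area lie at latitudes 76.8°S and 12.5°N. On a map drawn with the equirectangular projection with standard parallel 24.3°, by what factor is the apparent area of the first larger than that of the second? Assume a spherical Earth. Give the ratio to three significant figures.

4.28

In the equirectangular projection with standard parallel φ₀ = 24.3° (x = Rλ cos φ₀, y = Rφ), meridians are true-scale (h = 1) and the parallel scale is k = cos φ₀ / cos φ.
Areal scale at 76.8°: h·k = 1.000 × 3.991 = 3.991.
Areal scale at 12.5°: h·k = 1.000 × 0.9335 = 0.9335.
Ratio = 3.991/0.9335 ≈ 4.28.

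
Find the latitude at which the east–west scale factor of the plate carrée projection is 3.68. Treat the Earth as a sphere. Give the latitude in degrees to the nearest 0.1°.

74.2°

Plate carrée: h = 1, k = sec φ along parallels.
sec φ = 3.68  ⇒  cos φ = 0.2717  ⇒  φ ≈ 74.2°.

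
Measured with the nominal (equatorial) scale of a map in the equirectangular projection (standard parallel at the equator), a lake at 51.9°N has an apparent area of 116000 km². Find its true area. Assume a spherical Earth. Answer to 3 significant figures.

71600 km²

Plate carrée maps x = Rλ, y = Rφ. The meridian scale is h = 1 and the parallel scale is k = 1/cos φ = sec φ.
Areal scale = h·k = 1 × sec φ; at 51.9°, h = 1.000, k = 1.621, so h·k = 1.621.
True area = apparent / (areal scale) = 116000 / 1.621 ≈ 71600 km².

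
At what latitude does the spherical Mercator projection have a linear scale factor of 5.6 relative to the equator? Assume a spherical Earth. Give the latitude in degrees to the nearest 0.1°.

Mercator scale is k = sec φ = 1/cos φ.
1/cos φ = 5.6  ⇒  cos φ = 0.1786  ⇒  φ = arccos(0.1786) ≈ 79.7°.

79.7°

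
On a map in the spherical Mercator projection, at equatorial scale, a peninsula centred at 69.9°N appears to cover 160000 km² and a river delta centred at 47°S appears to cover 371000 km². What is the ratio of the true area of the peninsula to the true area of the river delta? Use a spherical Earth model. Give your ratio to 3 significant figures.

0.110

Since Mercator area scale is 1/cos²φ, the true area equals the apparent area multiplied by cos²φ.
True area of peninsula: 160000 × cos²(69.9°) = 160000 × 0.1181 = 18900 km².
True area of river delta: 371000 × cos²(47°) = 371000 × 0.4651 = 172600 km².
Ratio = 18900 / 172600 ≈ 0.110.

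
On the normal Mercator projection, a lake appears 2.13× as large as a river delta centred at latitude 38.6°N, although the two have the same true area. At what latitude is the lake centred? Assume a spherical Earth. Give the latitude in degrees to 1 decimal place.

For equal true areas on Mercator, apparent areas scale as sec²φ, so the ratio is cos²φ₂ / cos²φ₁.
cos²φ₂ / cos²φ₁ = 2.13  ⇒  cos φ₁ = cos 38.6° / √2.13 = 0.7815/1.459 = 0.5355.
φ₁ = arccos(0.5355) ≈ 57.6°.

57.6°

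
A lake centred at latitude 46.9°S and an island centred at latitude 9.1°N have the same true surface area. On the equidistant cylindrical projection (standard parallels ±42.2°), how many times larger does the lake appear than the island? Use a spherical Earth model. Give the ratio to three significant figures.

1.45

With standard parallel φ₀ = 42.2°, the equirectangular projection gives x = Rλ cos φ₀, y = Rφ, so h = 1 and k = cos 42.2° / cos φ.
Areal scale at 46.9°: h·k = 1.000 × 1.084 = 1.084.
Areal scale at 9.1°: h·k = 1.000 × 0.7502 = 0.7502.
Ratio = 1.084/0.7502 ≈ 1.45.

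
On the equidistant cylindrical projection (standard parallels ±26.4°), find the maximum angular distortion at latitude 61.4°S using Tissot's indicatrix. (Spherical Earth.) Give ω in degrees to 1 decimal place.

The equidistant cylindrical projection with φ₀ = 26.4° has h = 1 (meridians true) and k = cos φ₀ / cos φ along parallels.
At 61.4°: h = 1.000, k = 1.871; principal scales a = 1.871, b = 1.000.
sin(ω/2) = (a − b)/(a + b) = 0.8712/2.871 = 0.3034, so ω = 2 arcsin(0.3034) ≈ 35.3°.

35.3°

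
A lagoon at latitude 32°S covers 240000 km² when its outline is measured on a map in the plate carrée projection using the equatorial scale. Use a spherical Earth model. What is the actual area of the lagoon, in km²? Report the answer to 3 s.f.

In the plate carrée (x = Rλ, y = Rφ), meridians are true-scale (h = 1) and parallels are stretched by k = sec φ.
Areal scale = h·k = 1 × sec φ; at 32°, h = 1.000, k = 1.179, so h·k = 1.179.
True area = apparent / (areal scale) = 240000 / 1.179 ≈ 204000 km².

204000 km²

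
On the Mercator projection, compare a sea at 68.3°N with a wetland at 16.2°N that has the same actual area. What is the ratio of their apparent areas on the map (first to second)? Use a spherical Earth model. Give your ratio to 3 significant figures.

6.75

Mercator areal scale is sec²φ.
At 68.3°: sec²(68.3°) = 1/0.3697² = 7.315.
At 16.2°: sec²(16.2°) = 1/0.9603² = 1.084.
Ratio = 7.315/1.084 = cos²(16.2°)/cos²(68.3°) ≈ 6.75.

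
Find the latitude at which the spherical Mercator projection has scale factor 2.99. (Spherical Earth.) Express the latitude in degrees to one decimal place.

Mercator scale is k = sec φ = 1/cos φ.
1/cos φ = 2.99  ⇒  cos φ = 0.3344  ⇒  φ = arccos(0.3344) ≈ 70.5°.

70.5°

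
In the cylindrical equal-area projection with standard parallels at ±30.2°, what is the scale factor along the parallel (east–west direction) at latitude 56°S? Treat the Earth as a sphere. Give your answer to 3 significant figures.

A cylindrical equal-area projection with standard parallel φ₀ has meridian scale h = cos φ / cos φ₀ and parallel scale k = cos φ₀ / cos φ (so areas are preserved, h·k = 1).
k = cos 30.2° / cos 56° = 0.8643/0.5592 = 1.546.

1.55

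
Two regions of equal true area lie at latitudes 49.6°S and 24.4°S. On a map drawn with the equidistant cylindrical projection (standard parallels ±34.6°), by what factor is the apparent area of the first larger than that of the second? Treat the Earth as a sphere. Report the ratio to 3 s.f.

1.41

With standard parallel φ₀ = 34.6°, the equirectangular projection gives x = Rλ cos φ₀, y = Rφ, so h = 1 and k = cos 34.6° / cos φ.
Areal scale at 49.6°: h·k = 1.000 × 1.270 = 1.270.
Areal scale at 24.4°: h·k = 1.000 × 0.9039 = 0.9039.
Ratio = 1.270/0.9039 ≈ 1.41.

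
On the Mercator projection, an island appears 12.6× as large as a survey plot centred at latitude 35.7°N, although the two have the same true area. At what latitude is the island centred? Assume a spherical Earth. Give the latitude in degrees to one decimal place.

76.8°

Mercator areal scale is sec²φ, so apparent-area ratio = sec²φ₁ / sec²φ₂ = cos²φ₂ / cos²φ₁.
cos²φ₂ / cos²φ₁ = 12.6  ⇒  cos φ₁ = cos 35.7° / √12.6 = 0.8121/3.550 = 0.2288.
φ₁ = arccos(0.2288) ≈ 76.8°.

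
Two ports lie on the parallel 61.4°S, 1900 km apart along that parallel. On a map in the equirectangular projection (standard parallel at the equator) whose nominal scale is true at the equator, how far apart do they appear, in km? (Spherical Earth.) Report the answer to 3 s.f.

3970 km

For the equirectangular projection with φ₀ = 0 (plate carrée), h = 1 along meridians and k = sec φ along parallels.
Along the parallel, k = sec 61.4° = 1/0.4787 = 2.089.
Map distance = 1900 × 2.089 ≈ 3970 km.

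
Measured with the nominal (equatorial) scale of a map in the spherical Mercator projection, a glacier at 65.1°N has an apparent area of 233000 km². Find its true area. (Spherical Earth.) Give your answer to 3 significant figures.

The Mercator projection is conformal; its linear scale factor is the same in every direction and equals sec φ = 1/cos φ.
Areal scale = k² = sec²φ = 1/cos²(65.1°) = 1/0.4210² = 5.641.
True area = apparent / (areal scale) = 233000 / 5.641 ≈ 41300 km².

41300 km²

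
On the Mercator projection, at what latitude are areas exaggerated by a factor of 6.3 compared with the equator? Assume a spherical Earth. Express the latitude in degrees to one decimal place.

Mercator areal scale is sec²φ.
sec²φ = 6.3  ⇒  cos²φ = 0.1587  ⇒  cos φ = 0.3984.
φ = arccos(0.3984) ≈ 66.5°.

66.5°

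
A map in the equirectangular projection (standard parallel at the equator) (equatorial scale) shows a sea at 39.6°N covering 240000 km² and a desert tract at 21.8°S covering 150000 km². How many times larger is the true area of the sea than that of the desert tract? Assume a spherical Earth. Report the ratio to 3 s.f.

1.33

Plate carrée has h = 1 and k = sec φ, giving areal scale sec φ; true area = (apparent area) · cos φ.
True area of sea: 240000 × cos(39.6°) = 240000 × 0.7705 = 184900 km².
True area of desert tract: 150000 × cos(21.8°) = 150000 × 0.9285 = 139300 km².
Ratio = 184900 / 139300 ≈ 1.33.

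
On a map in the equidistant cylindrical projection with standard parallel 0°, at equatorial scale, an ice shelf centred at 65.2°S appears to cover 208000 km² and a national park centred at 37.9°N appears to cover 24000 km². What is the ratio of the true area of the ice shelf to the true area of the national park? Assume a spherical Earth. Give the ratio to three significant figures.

4.61

On the plate carrée, areal scale = h·k = 1 × sec φ, so true area = apparent × cos φ.
True area of ice shelf: 208000 × cos(65.2°) = 208000 × 0.4195 = 87250 km².
True area of national park: 24000 × cos(37.9°) = 24000 × 0.7891 = 18940 km².
Ratio = 87250 / 18940 ≈ 4.61.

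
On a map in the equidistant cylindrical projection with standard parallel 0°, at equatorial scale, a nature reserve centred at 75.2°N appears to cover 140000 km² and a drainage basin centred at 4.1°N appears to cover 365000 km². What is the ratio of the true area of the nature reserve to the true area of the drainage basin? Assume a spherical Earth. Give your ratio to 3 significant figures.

0.0982

On the plate carrée, areal scale = h·k = 1 × sec φ, so true area = apparent × cos φ.
True area of nature reserve: 140000 × cos(75.2°) = 140000 × 0.2554 = 35760 km².
True area of drainage basin: 365000 × cos(4.1°) = 365000 × 0.9974 = 364100 km².
Ratio = 35760 / 364100 ≈ 0.0982.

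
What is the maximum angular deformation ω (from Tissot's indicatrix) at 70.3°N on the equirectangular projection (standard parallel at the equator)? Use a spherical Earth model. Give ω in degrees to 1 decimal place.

In the plate carrée (x = Rλ, y = Rφ), meridians are true-scale (h = 1) and parallels are stretched by k = sec φ.
At 70.3°: h = 1.000, k = 2.967; principal scales a = 2.967, b = 1.000.
sin(ω/2) = (a − b)/(a + b) = 1.967/3.967 = 0.4958, so ω = 2 arcsin(0.4958) ≈ 59.4°.

59.4°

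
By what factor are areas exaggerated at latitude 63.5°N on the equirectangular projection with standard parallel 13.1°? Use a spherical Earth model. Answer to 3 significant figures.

In the equirectangular projection with standard parallel φ₀ = 13.1° (x = Rλ cos φ₀, y = Rφ), meridians are true-scale (h = 1) and the parallel scale is k = cos φ₀ / cos φ.
Areal scale = h·k = 1 × cos φ₀ / cos φ; at 63.5°, h = 1.000, k = 2.183, so h·k = 2.183.

2.18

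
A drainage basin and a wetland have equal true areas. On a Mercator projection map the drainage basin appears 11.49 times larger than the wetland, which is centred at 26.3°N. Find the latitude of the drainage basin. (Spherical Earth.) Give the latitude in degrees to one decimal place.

74.7°

Mercator areal scale is sec²φ, so apparent-area ratio = sec²φ₁ / sec²φ₂ = cos²φ₂ / cos²φ₁.
cos²φ₂ / cos²φ₁ = 11.49  ⇒  cos φ₁ = cos 26.3° / √11.49 = 0.8965/3.390 = 0.2645.
φ₁ = arccos(0.2645) ≈ 74.7°.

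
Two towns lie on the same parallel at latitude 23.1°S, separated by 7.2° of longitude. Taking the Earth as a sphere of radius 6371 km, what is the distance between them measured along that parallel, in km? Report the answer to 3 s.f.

736 km

Arc length along a parallel = R cos φ · Δλ (with Δλ in radians).
= 6371 × cos 23.1° × (7.2° × π/180) = 6371 × 0.9198 × 0.1257 ≈ 736 km.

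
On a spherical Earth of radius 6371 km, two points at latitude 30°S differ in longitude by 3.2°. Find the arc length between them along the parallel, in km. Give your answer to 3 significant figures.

308 km

Arc length along a parallel = R cos φ · Δλ (with Δλ in radians).
= 6371 × cos 30° × (3.2° × π/180) = 6371 × 0.8660 × 0.05585 ≈ 308 km.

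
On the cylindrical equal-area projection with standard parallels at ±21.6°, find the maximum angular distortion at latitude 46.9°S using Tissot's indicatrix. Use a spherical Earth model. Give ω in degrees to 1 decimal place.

Cylindrical equal-area (φ₀ = 21.6°): h = cos φ / cos 21.6° along meridians, k = cos 21.6° / cos φ along parallels; h·k = 1.
At 46.9°: h = 0.7349, k = 1.361; principal scales a = 1.361, b = 0.7349.
sin(ω/2) = (a − b)/(a + b) = 0.6259/2.096 = 0.2987, so ω = 2 arcsin(0.2987) ≈ 34.8°.

34.8°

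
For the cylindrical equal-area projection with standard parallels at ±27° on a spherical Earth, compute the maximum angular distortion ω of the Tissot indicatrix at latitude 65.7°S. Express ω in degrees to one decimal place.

80.8°

For cylindrical equal-area with standard parallel φ₀, h = cos φ / cos φ₀ and k = cos φ₀ / cos φ, so h·k = 1.
At 65.7°: h = 0.4619, k = 2.165; principal scales a = 2.165, b = 0.4619.
sin(ω/2) = (a − b)/(a + b) = 1.703/2.627 = 0.6484, so ω = 2 arcsin(0.6484) ≈ 80.8°.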